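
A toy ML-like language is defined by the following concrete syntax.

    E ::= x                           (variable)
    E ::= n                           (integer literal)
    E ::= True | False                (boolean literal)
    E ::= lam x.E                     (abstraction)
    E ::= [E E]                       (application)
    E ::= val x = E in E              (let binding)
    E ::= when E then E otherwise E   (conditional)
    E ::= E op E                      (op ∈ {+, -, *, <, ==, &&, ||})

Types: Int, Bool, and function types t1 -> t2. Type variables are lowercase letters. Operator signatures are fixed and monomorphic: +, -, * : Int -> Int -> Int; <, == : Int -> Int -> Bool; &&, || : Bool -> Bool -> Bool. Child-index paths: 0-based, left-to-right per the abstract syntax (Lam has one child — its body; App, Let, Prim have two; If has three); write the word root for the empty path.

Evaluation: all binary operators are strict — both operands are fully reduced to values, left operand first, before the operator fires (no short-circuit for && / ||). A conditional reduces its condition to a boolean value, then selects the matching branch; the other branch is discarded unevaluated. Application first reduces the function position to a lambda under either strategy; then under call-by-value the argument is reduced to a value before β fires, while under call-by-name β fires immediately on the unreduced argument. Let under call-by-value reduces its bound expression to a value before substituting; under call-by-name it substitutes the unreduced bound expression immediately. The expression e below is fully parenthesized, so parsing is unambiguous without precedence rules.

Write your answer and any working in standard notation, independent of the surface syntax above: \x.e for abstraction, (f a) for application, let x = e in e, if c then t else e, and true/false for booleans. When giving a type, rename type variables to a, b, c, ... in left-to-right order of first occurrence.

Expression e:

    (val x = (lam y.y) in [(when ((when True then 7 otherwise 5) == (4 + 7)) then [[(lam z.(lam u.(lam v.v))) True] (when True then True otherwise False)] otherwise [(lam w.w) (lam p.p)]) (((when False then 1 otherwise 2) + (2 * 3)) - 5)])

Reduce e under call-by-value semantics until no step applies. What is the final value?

Working:
step 0: (let x = (\y.y) in ((if ((if true then 7 else 5) == (4 + 7)) then (((\z.(\u.(\v.v))) true) (if true then true else false)) else ((\w.w) (\p.p))) (((if false then 1 else 2) + (2 * 3)) - 5)))
step 1: [let@root] ((if ((if true then 7 else 5) == (4 + 7)) then (((\z.(\u.(\v.v))) true) (if true then true else false)) else ((\w.w) (\p.p))) (((if false then 1 else 2) + (2 * 3)) - 5))
step 2: [if@0.0.0] ((if (7 == (4 + 7)) then (((\z.(\u.(\v.v))) true) (if true then true else false)) else ((\w.w) (\p.p))) (((if false then 1 else 2) + (2 * 3)) - 5))
step 3: [delta@0.0.1] ((if (7 == 11) then (((\z.(\u.(\v.v))) true) (if true then true else false)) else ((\w.w) (\p.p))) (((if false then 1 else 2) + (2 * 3)) - 5))
step 4: [delta@0.0] ((if false then (((\z.(\u.(\v.v))) true) (if true then true else false)) else ((\w.w) (\p.p))) (((if false then 1 else 2) + (2 * 3)) - 5))
step 5: [if@0] (((\w.w) (\p.p)) (((if false then 1 else 2) + (2 * 3)) - 5))
step 6: [beta@0] ((\p.p) (((if false then 1 else 2) + (2 * 3)) - 5))
step 7: [if@1.0.0] ((\p.p) ((2 + (2 * 3)) - 5))
step 8: [delta@1.0.1] ((\p.p) ((2 + 6) - 5))
step 9: [delta@1.0] ((\p.p) (8 - 5))
step 10: [delta@1] ((\p.p) 3)
step 11: [beta@root] 3

Answer: 3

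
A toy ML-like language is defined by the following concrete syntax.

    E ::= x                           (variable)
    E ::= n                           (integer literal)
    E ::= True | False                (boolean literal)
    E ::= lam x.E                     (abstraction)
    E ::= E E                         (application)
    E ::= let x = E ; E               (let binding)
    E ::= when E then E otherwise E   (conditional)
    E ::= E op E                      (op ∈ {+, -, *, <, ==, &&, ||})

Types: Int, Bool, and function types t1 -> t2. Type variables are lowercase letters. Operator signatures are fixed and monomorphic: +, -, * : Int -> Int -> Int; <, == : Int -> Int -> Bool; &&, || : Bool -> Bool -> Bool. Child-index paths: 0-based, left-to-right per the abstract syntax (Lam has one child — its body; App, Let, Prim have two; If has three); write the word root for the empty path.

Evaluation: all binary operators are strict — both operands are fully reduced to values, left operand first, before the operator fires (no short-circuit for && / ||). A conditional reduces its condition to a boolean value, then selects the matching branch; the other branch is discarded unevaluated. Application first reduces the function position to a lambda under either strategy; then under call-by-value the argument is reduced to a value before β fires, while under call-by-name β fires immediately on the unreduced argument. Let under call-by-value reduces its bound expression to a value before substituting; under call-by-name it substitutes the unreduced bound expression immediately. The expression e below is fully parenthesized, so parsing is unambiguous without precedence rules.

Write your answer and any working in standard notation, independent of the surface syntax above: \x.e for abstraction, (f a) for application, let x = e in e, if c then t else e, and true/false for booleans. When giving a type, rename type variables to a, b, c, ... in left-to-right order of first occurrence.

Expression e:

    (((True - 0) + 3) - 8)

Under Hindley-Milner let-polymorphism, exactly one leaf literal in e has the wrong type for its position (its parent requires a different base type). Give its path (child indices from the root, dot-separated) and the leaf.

Working:
  unify Bool ~ Int
  FAIL: mismatch Bool ~ Int

Answer: 0.0.0 : true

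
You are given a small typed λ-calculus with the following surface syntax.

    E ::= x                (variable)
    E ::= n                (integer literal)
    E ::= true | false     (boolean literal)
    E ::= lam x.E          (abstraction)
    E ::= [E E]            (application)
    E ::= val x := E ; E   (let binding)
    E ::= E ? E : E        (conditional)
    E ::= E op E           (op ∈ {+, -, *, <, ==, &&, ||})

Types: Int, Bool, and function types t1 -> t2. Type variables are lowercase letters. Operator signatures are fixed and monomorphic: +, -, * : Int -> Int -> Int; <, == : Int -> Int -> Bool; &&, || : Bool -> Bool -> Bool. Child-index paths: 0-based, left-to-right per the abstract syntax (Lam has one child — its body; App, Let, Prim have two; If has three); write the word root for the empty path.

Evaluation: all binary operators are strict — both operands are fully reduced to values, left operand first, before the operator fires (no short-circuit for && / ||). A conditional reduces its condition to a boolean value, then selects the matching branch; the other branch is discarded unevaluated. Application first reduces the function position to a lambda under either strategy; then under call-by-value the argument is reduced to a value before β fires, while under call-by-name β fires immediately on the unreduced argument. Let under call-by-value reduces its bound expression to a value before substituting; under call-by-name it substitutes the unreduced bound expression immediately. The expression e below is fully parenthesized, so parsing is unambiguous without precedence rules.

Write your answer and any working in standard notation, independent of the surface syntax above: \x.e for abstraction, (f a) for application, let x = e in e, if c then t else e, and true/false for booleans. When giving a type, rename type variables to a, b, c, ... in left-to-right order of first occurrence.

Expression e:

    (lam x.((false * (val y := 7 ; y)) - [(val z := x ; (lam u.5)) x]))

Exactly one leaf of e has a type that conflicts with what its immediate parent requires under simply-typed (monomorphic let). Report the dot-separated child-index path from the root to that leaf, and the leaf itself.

Derivation:
  unify Bool ~ Int
  FAIL: mismatch Bool ~ Int

Answer: 0.0.0 : false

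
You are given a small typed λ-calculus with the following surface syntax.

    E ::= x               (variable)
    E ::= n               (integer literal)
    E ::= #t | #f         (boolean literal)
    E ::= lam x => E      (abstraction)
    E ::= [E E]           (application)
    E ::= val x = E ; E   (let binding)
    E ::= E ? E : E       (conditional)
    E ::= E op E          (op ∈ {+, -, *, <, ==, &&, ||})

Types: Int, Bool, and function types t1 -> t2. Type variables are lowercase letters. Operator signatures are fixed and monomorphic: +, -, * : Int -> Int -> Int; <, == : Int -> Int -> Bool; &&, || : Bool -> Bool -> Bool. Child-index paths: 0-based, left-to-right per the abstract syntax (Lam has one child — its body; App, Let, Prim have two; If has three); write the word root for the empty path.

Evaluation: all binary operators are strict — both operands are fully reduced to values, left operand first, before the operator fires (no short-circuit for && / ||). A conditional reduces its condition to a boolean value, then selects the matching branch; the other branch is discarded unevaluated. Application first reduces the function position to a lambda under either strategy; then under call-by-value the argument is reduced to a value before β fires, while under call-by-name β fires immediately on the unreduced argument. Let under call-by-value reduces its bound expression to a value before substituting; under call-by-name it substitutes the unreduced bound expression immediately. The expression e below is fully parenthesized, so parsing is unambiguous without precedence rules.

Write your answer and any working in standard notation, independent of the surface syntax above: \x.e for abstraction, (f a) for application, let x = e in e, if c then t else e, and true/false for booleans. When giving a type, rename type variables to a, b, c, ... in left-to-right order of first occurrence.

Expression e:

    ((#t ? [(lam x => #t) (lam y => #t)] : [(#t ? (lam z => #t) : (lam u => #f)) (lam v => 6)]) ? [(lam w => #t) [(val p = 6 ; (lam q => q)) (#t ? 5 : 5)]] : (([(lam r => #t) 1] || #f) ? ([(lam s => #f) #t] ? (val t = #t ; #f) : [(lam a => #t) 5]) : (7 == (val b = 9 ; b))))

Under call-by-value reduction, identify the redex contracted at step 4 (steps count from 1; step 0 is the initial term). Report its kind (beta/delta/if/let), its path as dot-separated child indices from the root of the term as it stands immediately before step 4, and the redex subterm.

Answer: let at 1.0 : (let p = 6 in (\q.q))

Derivation:
step 0: (if (if true then ((\x.true) (\y.true)) else ((if true then (\z.true) else (\u.false)) (\v.6))) then ((\w.true) ((let p = 6 in (\q.q)) (if true then 5 else 5))) else (if (((\r.true) 1) || false) then (if ((\s.false) true) then (let t = true in false) else ((\a.true) 5)) else (7 == (let b = 9 in b))))
step 1: [if@0] (if ((\x.true) (\y.true)) then ((\w.true) ((let p = 6 in (\q.q)) (if true then 5 else 5))) else (if (((\r.true) 1) || false) then (if ((\s.false) true) then (let t = true in false) else ((\a.true) 5)) else (7 == (let b = 9 in b))))
step 2: [beta@0] (if true then ((\w.true) ((let p = 6 in (\q.q)) (if true then 5 else 5))) else (if (((\r.true) 1) || false) then (if ((\s.false) true) then (let t = true in false) else ((\a.true) 5)) else (7 == (let b = 9 in b))))
step 3: [if@root] ((\w.true) ((let p = 6 in (\q.q)) (if true then 5 else 5)))
step 4: [let@1.0] ((\w.true) ((\q.q) (if true then 5 else 5)))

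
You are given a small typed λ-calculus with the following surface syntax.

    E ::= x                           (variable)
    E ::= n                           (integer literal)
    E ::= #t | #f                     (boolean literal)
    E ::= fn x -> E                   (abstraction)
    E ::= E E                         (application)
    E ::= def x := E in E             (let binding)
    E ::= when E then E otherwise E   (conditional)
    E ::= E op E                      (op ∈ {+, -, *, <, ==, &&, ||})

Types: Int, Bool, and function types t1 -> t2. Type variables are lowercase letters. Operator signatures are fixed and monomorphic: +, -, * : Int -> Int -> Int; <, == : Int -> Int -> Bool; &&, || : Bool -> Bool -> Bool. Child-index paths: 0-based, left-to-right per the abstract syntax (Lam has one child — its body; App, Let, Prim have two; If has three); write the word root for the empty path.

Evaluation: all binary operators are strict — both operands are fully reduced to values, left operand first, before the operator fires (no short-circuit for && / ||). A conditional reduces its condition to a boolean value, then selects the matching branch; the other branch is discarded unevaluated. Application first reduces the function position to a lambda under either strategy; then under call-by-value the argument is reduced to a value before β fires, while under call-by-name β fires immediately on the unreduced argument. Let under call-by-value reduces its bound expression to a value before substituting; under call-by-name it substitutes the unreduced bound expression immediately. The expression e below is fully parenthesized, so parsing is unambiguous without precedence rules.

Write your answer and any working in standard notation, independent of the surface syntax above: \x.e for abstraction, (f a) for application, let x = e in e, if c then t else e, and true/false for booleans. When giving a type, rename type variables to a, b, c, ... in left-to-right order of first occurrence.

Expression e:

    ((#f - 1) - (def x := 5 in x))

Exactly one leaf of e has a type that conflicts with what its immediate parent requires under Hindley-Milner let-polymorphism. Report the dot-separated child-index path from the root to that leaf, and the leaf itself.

Answer: 0.0 : false

Derivation:
  unify Bool ~ Int
  FAIL: mismatch Bool ~ Int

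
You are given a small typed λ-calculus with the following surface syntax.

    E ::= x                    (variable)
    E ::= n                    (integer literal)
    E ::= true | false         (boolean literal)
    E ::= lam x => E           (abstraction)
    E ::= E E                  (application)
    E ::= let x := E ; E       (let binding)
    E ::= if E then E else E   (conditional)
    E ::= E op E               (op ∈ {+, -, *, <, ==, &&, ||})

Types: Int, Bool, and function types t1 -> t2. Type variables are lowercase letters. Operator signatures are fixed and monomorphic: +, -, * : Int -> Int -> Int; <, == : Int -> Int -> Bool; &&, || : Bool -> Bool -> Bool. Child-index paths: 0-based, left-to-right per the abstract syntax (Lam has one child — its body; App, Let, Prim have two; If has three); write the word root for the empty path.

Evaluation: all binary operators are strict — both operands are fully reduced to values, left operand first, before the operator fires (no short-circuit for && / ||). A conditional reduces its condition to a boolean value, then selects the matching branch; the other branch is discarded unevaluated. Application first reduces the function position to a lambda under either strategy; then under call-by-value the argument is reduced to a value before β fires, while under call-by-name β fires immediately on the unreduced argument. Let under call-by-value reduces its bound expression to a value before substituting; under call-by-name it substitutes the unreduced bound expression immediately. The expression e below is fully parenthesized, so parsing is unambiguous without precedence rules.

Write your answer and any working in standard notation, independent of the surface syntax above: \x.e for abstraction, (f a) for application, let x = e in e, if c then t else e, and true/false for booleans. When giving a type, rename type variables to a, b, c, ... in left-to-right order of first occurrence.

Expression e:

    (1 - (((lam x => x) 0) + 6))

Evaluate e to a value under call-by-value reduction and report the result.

Answer: -5

Working:
step 0: (1 - (((\x.x) 0) + 6))
step 1: [beta@1.0] (1 - (0 + 6))
step 2: [delta@1] (1 - 6)
step 3: [delta@root] -5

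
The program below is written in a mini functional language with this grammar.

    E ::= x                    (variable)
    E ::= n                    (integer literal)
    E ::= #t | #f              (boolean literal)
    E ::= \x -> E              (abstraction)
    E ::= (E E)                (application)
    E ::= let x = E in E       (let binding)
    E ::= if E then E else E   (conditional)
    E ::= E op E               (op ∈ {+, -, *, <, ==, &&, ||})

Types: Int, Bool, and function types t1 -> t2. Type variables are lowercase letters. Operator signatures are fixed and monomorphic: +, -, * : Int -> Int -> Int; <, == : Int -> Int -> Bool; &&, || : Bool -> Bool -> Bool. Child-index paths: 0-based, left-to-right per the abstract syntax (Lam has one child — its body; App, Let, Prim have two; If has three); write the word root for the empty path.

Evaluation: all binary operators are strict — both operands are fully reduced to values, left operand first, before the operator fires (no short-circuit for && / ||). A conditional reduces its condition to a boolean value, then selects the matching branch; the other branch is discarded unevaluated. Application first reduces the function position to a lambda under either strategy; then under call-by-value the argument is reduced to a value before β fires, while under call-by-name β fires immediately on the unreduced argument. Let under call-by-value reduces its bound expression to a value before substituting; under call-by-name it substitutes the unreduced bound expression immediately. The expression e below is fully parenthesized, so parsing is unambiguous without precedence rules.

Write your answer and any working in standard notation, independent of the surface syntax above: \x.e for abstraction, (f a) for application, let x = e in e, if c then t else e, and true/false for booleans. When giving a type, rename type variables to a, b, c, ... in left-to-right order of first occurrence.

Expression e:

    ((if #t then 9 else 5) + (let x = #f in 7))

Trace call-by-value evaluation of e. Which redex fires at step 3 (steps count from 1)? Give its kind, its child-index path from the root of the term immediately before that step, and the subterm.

Answer: delta at root : (9 + 7)

Trace:
step 0: ((if true then 9 else 5) + (let x = false in 7))
step 1: [if@0] (9 + (let x = false in 7))
step 2: [let@1] (9 + 7)
step 3: [delta@root] 16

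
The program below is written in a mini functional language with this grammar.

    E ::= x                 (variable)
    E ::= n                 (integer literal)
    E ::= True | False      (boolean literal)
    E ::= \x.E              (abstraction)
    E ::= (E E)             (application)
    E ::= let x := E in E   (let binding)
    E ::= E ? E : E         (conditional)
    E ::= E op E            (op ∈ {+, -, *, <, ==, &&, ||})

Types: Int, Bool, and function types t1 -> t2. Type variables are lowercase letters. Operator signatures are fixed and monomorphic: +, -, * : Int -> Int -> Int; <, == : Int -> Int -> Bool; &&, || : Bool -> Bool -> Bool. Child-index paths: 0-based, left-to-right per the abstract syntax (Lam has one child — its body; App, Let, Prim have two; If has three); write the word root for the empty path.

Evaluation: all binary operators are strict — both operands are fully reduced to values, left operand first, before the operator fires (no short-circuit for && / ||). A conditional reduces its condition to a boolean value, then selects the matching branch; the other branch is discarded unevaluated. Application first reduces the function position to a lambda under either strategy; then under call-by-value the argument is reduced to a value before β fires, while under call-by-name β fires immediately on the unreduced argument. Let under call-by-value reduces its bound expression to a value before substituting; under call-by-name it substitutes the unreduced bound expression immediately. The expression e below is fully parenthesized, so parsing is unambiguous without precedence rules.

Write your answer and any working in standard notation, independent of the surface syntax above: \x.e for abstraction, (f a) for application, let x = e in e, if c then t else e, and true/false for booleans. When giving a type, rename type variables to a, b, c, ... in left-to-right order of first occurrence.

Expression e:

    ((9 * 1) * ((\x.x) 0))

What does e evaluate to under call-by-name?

Trace:
step 0: ((9 * 1) * ((\x.x) 0))
step 1: [delta@0] (9 * ((\x.x) 0))
step 2: [beta@1] (9 * 0)
step 3: [delta@root] 0

Answer: 0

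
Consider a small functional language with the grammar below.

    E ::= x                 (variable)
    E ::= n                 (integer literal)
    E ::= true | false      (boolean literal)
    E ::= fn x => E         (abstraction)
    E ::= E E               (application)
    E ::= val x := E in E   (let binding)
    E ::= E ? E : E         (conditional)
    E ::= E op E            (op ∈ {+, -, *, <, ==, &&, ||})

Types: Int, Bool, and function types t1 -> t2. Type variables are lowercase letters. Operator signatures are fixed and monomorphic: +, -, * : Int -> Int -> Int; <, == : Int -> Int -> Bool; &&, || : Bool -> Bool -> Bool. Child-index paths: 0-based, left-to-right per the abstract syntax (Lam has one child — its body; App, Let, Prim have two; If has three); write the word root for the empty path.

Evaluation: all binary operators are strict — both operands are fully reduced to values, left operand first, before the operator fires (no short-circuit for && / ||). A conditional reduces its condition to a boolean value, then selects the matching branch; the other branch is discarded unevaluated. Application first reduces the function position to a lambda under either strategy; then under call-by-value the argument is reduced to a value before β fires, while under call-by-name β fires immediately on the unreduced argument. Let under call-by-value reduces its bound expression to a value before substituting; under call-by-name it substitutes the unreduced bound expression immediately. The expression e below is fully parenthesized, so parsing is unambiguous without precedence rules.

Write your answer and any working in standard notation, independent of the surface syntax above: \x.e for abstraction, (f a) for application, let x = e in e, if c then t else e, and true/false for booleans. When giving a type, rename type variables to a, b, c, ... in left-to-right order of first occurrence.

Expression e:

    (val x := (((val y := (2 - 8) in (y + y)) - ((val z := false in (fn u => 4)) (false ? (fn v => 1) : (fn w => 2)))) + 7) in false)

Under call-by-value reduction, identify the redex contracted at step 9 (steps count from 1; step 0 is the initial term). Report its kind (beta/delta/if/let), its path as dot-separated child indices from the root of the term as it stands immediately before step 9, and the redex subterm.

Derivation:
step 0: (let x = (((let y = (2 - 8) in (y + y)) - ((let z = false in (\u.4)) (if false then (\v.1) else (\w.2)))) + 7) in false)
step 1: [delta@0.0.0.0] (let x = (((let y = -6 in (y + y)) - ((let z = false in (\u.4)) (if false then (\v.1) else (\w.2)))) + 7) in false)
step 2: [let@0.0.0] (let x = (((-6 + -6) - ((let z = false in (\u.4)) (if false then (\v.1) else (\w.2)))) + 7) in false)
step 3: [delta@0.0.0] (let x = ((-12 - ((let z = false in (\u.4)) (if false then (\v.1) else (\w.2)))) + 7) in false)
step 4: [let@0.0.1.0] (let x = ((-12 - ((\u.4) (if false then (\v.1) else (\w.2)))) + 7) in false)
step 5: [if@0.0.1.1] (let x = ((-12 - ((\u.4) (\w.2))) + 7) in false)
step 6: [beta@0.0.1] (let x = ((-12 - 4) + 7) in false)
step 7: [delta@0.0] (let x = (-16 + 7) in false)
step 8: [delta@0] (let x = -9 in false)
step 9: [let@root] false

Answer: let at root : (let x = -9 in false)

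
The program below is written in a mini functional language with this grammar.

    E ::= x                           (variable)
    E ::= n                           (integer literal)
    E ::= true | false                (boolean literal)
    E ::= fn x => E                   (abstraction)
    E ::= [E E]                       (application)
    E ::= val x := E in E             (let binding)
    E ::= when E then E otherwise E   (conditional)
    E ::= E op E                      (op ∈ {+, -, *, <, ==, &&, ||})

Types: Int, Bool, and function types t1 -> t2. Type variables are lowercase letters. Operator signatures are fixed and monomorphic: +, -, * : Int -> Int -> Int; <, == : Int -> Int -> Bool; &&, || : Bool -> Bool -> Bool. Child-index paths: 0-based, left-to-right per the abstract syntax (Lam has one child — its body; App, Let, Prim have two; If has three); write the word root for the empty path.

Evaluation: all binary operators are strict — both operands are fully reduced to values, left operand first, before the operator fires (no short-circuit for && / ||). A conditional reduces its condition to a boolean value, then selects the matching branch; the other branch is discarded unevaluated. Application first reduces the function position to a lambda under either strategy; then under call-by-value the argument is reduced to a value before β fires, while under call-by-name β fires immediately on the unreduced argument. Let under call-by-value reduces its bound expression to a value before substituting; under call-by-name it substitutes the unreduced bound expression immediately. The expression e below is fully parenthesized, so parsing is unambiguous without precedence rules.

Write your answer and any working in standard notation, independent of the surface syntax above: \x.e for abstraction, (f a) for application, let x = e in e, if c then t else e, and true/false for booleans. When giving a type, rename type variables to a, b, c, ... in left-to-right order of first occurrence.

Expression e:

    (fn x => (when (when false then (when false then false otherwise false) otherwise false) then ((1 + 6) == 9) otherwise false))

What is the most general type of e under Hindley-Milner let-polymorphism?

Derivation:
  unify Bool ~ Bool
  unify Bool ~ Bool
  unify Bool ~ Bool
  unify Bool ~ Bool
  unify Bool ~ Bool
  unify Int ~ Int
  unify Int ~ Int
  unify Int ~ Int
  unify Int ~ Int
  unify Bool ~ Bool
\x._ : a -> Bool

Answer: a -> Bool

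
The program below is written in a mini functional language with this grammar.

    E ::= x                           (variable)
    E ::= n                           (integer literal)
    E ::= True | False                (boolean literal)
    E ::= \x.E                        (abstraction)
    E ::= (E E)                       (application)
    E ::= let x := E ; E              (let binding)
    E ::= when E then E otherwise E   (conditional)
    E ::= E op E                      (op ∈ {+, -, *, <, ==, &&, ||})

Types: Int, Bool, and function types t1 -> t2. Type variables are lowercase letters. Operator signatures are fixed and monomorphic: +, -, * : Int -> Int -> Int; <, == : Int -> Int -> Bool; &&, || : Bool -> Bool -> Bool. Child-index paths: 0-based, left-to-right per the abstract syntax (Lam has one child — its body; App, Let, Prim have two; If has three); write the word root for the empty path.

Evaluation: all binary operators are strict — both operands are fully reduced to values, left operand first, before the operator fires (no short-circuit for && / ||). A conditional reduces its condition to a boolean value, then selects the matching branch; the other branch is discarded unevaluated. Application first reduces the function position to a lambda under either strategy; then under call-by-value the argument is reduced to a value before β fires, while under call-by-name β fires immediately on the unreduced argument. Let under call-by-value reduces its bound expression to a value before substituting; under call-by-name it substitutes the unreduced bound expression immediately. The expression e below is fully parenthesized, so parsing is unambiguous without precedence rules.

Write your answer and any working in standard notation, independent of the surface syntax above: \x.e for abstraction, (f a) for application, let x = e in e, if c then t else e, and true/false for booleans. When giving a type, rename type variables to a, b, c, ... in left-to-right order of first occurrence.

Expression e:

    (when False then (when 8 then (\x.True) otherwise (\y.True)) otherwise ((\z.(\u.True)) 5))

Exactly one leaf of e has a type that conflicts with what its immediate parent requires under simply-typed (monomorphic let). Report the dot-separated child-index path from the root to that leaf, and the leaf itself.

Answer: 1.0 : 8

Derivation:
  unify Bool ~ Bool
  unify Int ~ Bool
  FAIL: mismatch Int ~ Bool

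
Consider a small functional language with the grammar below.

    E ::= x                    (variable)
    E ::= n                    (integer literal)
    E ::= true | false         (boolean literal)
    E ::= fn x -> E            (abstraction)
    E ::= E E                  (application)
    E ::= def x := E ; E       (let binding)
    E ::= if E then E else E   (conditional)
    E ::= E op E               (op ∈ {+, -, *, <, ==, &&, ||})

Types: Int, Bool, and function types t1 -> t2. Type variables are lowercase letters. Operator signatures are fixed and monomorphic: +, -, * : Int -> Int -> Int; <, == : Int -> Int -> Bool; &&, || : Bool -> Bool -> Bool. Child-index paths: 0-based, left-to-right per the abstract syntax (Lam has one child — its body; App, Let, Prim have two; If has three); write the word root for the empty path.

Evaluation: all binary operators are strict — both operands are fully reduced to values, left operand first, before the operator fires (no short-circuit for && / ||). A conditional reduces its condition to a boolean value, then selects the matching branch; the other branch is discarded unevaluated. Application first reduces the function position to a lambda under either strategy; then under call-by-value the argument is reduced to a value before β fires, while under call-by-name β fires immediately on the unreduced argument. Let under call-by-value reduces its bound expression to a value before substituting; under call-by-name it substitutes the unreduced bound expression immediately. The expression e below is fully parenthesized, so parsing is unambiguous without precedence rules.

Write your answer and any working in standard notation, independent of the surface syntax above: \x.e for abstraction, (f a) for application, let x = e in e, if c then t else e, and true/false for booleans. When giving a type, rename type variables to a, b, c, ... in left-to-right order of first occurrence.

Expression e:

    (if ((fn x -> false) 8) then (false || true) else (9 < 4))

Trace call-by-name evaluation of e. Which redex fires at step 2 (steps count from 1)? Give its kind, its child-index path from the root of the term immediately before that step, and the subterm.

Answer: if at root : (if false then (false || true) else (9 < 4))

Trace:
step 0: (if ((\x.false) 8) then (false || true) else (9 < 4))
step 1: [beta@0] (if false then (false || true) else (9 < 4))
step 2: [if@root] (9 < 4)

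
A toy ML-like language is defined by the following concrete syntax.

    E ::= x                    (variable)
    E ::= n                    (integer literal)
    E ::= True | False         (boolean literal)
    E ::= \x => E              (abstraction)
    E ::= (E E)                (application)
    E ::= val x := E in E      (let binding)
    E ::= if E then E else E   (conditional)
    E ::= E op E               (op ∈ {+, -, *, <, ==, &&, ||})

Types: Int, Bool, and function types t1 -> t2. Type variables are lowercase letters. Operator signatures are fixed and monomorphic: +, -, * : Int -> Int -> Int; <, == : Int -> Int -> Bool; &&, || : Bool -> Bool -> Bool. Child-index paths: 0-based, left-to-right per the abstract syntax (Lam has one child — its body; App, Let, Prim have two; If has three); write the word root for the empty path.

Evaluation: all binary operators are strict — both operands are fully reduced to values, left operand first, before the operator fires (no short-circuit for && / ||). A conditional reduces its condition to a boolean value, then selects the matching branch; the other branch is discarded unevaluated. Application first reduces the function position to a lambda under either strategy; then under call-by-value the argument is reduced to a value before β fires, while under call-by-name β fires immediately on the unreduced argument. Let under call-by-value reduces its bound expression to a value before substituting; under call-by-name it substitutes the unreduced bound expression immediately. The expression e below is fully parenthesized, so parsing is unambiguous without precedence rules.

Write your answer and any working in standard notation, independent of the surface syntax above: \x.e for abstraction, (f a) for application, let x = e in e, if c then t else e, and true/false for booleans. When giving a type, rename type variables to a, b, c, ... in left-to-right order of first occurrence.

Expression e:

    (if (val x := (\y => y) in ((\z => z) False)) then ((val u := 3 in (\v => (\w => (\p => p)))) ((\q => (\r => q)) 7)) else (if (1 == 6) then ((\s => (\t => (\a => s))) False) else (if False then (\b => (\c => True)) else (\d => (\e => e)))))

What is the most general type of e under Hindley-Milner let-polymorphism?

Answer: a -> Bool -> Bool

Trace:
y : a
\y._ : a -> a
let x : forall. a -> a
z : b
\z._ : b -> b
  unify b -> b ~ Bool -> c
  unify b ~ Bool
  unify Bool ~ c
_ _ : Bool
  unify Bool ~ Bool
let u : Int
p : f
\p._ : f -> f
\w._ : e -> f -> f
\v._ : d -> e -> f -> f
q : g
\r._ : h -> g
\q._ : g -> h -> g
  unify g -> h -> g ~ Int -> i
  unify g ~ Int
  unify h -> Int ~ i
_ _ : h -> Int
  unify d -> e -> f -> f ~ (h -> Int) -> j
  unify d ~ h -> Int
  unify e -> f -> f ~ j
_ _ : e -> f -> f
  unify Int ~ Int
  unify Int ~ Int
  unify Bool ~ Bool
s : k
\a._ : m -> k
\t._ : l -> m -> k
\s._ : k -> l -> m -> k
  unify k -> l -> m -> k ~ Bool -> n
  unify k ~ Bool
  unify l -> m -> Bool ~ n
_ _ : l -> m -> Bool
  unify Bool ~ Bool
\c._ : p -> Bool
\b._ : o -> p -> Bool
e : r
\e._ : r -> r
\d._ : q -> r -> r
  unify o -> p -> Bool ~ q -> r -> r
  unify o ~ q
  unify p -> Bool ~ r -> r
  unify p ~ r
  unify Bool ~ r
  unify l -> m -> Bool ~ q -> Bool -> Bool
  unify l ~ q
  unify m -> Bool ~ Bool -> Bool
  unify m ~ Bool
  unify Bool ~ Bool
  unify e -> f -> f ~ q -> Bool -> Bool
  unify e ~ q
  unify f -> f ~ Bool -> Bool
  unify f ~ Bool
  unify Bool ~ Bool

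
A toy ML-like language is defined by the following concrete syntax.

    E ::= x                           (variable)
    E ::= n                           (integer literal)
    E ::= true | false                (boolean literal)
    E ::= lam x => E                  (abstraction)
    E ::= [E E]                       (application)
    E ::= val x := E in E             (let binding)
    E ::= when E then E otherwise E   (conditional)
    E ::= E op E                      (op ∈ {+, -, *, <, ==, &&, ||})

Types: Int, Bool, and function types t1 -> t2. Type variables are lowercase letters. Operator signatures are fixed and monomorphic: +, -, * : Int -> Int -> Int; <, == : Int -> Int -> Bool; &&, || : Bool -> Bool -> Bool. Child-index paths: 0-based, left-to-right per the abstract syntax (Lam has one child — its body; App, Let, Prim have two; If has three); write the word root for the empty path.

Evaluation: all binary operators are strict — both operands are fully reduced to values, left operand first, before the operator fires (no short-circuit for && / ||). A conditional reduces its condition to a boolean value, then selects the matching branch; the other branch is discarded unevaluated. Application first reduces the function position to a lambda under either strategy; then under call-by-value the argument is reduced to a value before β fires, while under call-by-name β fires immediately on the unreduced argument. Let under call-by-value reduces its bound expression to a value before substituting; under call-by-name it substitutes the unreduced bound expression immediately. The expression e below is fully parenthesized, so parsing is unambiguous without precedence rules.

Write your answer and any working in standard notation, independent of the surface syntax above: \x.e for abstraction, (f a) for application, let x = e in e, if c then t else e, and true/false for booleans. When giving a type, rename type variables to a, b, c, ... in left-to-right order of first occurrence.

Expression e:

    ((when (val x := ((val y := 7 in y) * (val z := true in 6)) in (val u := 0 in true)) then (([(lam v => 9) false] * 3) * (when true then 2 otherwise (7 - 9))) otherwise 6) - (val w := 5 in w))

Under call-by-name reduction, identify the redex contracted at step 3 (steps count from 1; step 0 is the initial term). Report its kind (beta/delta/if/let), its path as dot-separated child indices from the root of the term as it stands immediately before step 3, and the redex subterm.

Derivation:
step 0: ((if (let x = ((let y = 7 in y) * (let z = true in 6)) in (let u = 0 in true)) then ((((\v.9) false) * 3) * (if true then 2 else (7 - 9))) else 6) - (let w = 5 in w))
step 1: [let@0.0] ((if (let u = 0 in true) then ((((\v.9) false) * 3) * (if true then 2 else (7 - 9))) else 6) - (let w = 5 in w))
step 2: [let@0.0] ((if true then ((((\v.9) false) * 3) * (if true then 2 else (7 - 9))) else 6) - (let w = 5 in w))
step 3: [if@0] (((((\v.9) false) * 3) * (if true then 2 else (7 - 9))) - (let w = 5 in w))

Answer: if at 0 : (if true then ((((\v.9) false) * 3) * (if true then 2 else (7 - 9))) else 6)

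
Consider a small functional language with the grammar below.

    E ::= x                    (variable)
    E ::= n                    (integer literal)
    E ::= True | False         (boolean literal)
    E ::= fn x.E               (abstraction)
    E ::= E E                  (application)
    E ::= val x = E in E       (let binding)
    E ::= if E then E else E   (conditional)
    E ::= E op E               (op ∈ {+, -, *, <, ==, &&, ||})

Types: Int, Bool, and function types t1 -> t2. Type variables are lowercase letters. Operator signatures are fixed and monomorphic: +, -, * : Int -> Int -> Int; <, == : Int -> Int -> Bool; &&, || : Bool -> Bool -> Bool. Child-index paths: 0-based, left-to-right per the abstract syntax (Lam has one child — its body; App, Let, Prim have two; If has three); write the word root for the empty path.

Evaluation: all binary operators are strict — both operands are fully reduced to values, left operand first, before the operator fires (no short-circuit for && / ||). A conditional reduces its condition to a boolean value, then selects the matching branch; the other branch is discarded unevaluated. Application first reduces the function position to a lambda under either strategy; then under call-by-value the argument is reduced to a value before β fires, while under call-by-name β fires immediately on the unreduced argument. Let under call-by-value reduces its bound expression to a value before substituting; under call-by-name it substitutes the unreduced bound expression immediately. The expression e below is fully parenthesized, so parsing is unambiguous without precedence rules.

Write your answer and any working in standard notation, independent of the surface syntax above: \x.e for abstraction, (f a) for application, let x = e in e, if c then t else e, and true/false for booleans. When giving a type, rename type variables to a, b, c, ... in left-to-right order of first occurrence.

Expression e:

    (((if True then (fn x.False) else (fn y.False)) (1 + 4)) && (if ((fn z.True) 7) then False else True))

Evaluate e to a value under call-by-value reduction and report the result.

Answer: false

Derivation:
step 0: (((if true then (\x.false) else (\y.false)) (1 + 4)) && (if ((\z.true) 7) then false else true))
step 1: [if@0.0] (((\x.false) (1 + 4)) && (if ((\z.true) 7) then false else true))
step 2: [delta@0.1] (((\x.false) 5) && (if ((\z.true) 7) then false else true))
step 3: [beta@0] (false && (if ((\z.true) 7) then false else true))
step 4: [beta@1.0] (false && (if true then false else true))
step 5: [if@1] (false && false)
step 6: [delta@root] false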